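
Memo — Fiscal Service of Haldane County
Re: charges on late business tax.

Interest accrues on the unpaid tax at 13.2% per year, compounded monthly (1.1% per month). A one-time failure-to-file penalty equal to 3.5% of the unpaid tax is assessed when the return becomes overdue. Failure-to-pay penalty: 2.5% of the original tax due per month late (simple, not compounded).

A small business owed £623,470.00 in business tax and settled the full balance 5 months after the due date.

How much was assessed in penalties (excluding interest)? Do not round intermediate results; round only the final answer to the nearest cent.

Failure-to-file penalty: 3.5% × £623,470.00 = £21,821.45
Failure-to-pay penalty: 5 × 2.5% × £623,470.00 = £77,933.75
Total penalty = £21,821.45 + £77,933.75 = £99,755.20

£99,755.20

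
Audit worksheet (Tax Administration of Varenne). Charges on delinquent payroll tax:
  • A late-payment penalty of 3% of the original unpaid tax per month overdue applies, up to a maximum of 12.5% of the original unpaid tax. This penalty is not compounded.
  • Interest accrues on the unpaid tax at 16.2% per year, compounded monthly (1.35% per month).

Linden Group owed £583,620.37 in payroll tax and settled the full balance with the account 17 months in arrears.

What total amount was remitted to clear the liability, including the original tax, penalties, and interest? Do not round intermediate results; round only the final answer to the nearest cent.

£806,003.63

Penalty (uncapped): 17 × 3% × £583,620.37 = £297,646.39…; cap = 12.5% × £583,620.37 = £72,952.55… → penalty = £72,952.55…
Interest: £583,620.37 × ((1 + 0.0135)^17 − 1) = £583,620.37 × 0.2560410… = £149,430.7187…
Total = £583,620.37 + £72,952.5463… + £149,430.7187… = £806,003.63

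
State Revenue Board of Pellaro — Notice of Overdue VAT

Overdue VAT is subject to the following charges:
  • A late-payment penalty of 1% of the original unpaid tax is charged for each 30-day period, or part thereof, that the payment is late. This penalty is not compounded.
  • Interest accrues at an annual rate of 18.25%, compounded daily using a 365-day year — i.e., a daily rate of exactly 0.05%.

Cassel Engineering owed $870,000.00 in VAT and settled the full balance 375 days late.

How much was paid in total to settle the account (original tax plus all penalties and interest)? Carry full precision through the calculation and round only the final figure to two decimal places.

$1,162,471.14

Penalty periods: ⌈375/30⌉ = 13; penalty = 13 × 1% × $870,000.00 = $113,100.00
Interest: $870,000.00 × ((1 + 0.0005)^375 − 1) = $870,000.00 × 0.20617373… = $179,371.1430…
Total = $870,000.00 + $113,100.0000 + $179,371.1430… = $1,162,471.14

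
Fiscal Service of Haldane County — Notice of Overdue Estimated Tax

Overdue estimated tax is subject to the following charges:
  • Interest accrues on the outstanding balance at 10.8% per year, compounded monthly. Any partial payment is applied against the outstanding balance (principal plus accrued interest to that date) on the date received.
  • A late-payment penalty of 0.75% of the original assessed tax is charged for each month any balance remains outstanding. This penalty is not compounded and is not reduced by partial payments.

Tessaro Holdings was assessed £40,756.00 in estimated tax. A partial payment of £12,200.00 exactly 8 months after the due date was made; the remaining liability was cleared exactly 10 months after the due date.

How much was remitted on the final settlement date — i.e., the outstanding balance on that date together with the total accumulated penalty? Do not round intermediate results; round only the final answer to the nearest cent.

Monthly rate = 10.8% ÷ 12 = 0.9%
Balance at month 8: £40,756.0000 × (1 + 0.009)^8 = £43,784.5493…
After £12,200.00 payment: £43,784.5493… − £12,200.00 = £31,584.5493…
Balance at month 10: £31,584.5493… × (1 + 0.009)^2 = £32,155.6295…
Penalty: 10 × 0.75% × £40,756.00 = £3,056.70
Final settlement = outstanding balance + penalty = £32,155.6295… + £3,056.70 = £35,212.33

£35,212.33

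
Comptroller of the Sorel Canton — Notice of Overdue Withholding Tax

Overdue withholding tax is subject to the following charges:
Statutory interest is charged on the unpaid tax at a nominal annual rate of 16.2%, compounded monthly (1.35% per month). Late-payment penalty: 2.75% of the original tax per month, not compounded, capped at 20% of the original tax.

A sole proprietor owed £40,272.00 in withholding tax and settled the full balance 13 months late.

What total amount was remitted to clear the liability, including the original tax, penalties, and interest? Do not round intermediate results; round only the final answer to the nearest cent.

£55,995.94

Penalty (uncapped): 13 × 2.75% × £40,272.00 = £14,397.24; cap = 20% × £40,272.00 = £8,054.40 → penalty = £8,054.40
Interest: £40,272.00 × ((1 + 0.0135)^13 − 1) = £40,272.00 × 0.1904435… = £7,669.5408…
Total = £40,272.00 + £8,054.4000 + £7,669.5408… = £55,995.94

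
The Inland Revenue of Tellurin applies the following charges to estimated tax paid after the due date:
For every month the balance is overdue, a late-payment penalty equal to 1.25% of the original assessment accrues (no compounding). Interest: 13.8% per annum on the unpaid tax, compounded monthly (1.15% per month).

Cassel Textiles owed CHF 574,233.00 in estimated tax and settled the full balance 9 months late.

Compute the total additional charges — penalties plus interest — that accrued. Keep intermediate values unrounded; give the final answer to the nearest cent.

CHF 126,842.89

Late-payment penalty: 9 × 1.25% × CHF 574,233.00 = CHF 64,601.21…
Interest: CHF 574,233.00 × ((1 + 0.0115)^9 − 1) = CHF 574,233.00 × 0.1083910… = CHF 62,241.6792…
Penalties + interest = CHF 64,601.2125 + CHF 62,241.6792… = CHF 126,842.89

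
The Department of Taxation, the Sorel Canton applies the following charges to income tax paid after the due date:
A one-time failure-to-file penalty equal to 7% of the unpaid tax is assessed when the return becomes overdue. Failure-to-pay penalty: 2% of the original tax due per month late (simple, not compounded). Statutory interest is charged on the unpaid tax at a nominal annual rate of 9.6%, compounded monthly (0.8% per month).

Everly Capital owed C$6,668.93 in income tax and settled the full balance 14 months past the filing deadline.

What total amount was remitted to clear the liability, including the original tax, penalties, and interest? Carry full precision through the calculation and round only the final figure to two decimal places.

Failure-to-file penalty: 7% × C$6,668.93 = C$466.83…
Failure-to-pay penalty: 14 × 2% × C$6,668.93 = C$1,867.30…
Interest: C$6,668.93 × ((1 + 0.008)^14 − 1) = C$6,668.93 × 0.1180145… = C$787.0307…
Total = C$6,668.93 + C$2,334.1255 + C$787.0307… = C$9,790.09

C$9,790.09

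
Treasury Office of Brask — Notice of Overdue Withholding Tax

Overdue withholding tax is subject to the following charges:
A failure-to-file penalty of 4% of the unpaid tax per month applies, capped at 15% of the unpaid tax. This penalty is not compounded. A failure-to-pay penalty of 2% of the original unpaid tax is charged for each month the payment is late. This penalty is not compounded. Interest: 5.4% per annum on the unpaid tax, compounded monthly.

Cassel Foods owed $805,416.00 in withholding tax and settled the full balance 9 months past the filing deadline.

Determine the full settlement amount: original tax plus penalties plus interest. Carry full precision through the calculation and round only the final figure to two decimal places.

$1,104,415.98

Failure-to-file: 9 × 4% × $805,416.00 = $289,949.76, capped at 15% × $805,416.00 = $120,812.40
Failure-to-pay penalty = 2% × $805,416.00 × 9 mo = $144,974.88
Interest (5.4%/yr ÷ 12 = 0.45%/month): $805,416.00 × ((1 + 0.0045)^9 − 1) = $33,212.7031…
Total = $805,416.00 + $265,787.2800 + $33,212.7031… = $1,104,415.98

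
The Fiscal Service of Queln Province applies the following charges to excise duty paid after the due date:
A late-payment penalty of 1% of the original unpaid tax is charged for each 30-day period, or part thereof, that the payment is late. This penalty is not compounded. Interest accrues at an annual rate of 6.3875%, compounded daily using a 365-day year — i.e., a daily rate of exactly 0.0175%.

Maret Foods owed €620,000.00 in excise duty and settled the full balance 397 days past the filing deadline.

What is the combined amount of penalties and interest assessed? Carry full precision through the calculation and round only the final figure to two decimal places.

€131,402.02

Penalty periods: ⌈397/30⌉ = 14; penalty = 14 × 1% × €620,000.00 = €86,800.00
Interest: €620,000.00 × ((1 + 0.000175)^397 − 1) = €620,000.00 × 0.07193875… = €44,602.0229…
Penalties + interest = €86,800.0000 + €44,602.0229… = €131,402.02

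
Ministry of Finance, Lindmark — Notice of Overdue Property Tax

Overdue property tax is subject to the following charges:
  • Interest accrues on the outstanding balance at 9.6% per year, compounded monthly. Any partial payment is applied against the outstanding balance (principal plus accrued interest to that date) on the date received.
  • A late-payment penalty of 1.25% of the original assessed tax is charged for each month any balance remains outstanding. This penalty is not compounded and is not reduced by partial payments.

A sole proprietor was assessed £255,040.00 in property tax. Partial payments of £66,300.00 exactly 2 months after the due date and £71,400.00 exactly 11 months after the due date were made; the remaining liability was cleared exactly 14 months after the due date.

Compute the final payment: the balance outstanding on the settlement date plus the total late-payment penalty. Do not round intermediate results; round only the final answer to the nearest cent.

£183,690.63

Monthly rate = 9.6% ÷ 12 = 0.8%
Balance at month 2: £255,040.0000 × (1 + 0.008)^2 = £259,136.9626…
After £66,300.00 payment: £259,136.9626… − £66,300.00 = £192,836.9626…
Balance at month 11: £192,836.9626… × (1 + 0.008)^9 = £207,173.9141…
After £71,400.00 payment: £207,173.9141… − £71,400.00 = £135,773.9141…
Balance at month 14: £135,773.9141… × (1 + 0.008)^3 = £139,058.6261…
Penalty: 14 × 1.25% × £255,040.00 = £44,632.00
Final settlement = outstanding balance + penalty = £139,058.6261… + £44,632.00 = £183,690.63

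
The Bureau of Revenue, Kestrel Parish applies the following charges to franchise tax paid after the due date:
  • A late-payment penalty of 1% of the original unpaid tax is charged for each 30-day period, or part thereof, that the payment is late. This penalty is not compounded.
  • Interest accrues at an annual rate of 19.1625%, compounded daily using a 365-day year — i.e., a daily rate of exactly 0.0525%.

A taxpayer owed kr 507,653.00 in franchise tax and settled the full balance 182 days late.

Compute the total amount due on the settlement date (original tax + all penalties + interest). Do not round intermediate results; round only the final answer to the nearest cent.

Penalty periods: ⌈182/30⌉ = 7; penalty = 7 × 1% × kr 507,653.00 = kr 35,535.71
Interest: kr 507,653.00 × ((1 + 0.000525)^182 − 1) = kr 507,653.00 × 0.10023625… = kr 50,885.2316…
Total = kr 507,653.00 + kr 35,535.7100 + kr 50,885.2316… = kr 594,073.94

kr 594,073.94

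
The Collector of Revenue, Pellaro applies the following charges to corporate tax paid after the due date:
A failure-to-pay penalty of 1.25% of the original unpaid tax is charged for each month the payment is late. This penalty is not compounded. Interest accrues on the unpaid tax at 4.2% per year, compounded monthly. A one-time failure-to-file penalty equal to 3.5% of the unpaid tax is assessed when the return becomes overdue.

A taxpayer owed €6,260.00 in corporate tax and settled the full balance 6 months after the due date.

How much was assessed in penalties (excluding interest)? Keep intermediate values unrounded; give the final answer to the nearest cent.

€688.60

Failure-to-file penalty: 3.5% × €6,260.00 = €219.10
Failure-to-pay penalty = 1.25% × €6,260.00 × 6 mo = €469.50
Total penalty = €219.10 + €469.50 = €688.60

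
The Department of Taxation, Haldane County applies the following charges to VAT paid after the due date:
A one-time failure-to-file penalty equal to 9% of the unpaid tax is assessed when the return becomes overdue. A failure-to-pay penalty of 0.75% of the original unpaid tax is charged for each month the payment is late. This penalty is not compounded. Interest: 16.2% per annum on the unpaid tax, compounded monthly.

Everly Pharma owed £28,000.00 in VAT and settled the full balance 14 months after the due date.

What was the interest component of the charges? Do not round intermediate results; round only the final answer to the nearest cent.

Interest (16.2%/yr ÷ 12 = 1.35%/month): £28,000.00 × ((1 + 0.0135)^14 − 1) = £5,782.4057…

£5,782.41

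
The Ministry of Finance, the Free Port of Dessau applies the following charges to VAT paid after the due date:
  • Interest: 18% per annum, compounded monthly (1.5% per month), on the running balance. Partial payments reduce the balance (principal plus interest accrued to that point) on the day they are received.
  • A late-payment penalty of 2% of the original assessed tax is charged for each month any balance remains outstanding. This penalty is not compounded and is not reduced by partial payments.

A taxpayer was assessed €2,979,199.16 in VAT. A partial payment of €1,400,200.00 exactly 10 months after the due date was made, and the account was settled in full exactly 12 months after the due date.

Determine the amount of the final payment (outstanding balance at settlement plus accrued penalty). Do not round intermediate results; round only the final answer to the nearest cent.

Balance at month 10: €2,979,199.1600 × (1 + 0.015)^10 = €3,457,482.2511…
After €1,400,200.00 payment: €3,457,482.2511… − €1,400,200.00 = €2,057,282.2511…
Balance at month 12: €2,057,282.2511… × (1 + 0.015)^2 = €2,119,463.6071…
Penalty: 12 × 2% × €2,979,199.16 = €715,007.80…
Final settlement = outstanding balance + penalty = €2,119,463.6071… + €715,007.80… = €2,834,471.41

€2,834,471.41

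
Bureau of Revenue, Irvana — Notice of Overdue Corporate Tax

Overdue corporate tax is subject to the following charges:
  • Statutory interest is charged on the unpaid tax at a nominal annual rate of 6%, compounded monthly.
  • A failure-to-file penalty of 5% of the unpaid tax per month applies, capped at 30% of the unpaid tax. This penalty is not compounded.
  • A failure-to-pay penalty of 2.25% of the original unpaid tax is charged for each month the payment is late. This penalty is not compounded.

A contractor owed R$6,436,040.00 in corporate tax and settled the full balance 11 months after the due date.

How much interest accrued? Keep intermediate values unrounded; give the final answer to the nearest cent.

Interest (6%/yr ÷ 12 = 0.5%/month): R$6,436,040.00 × ((1 + 0.005)^11 − 1) = R$362,965.8351…

R$362,965.84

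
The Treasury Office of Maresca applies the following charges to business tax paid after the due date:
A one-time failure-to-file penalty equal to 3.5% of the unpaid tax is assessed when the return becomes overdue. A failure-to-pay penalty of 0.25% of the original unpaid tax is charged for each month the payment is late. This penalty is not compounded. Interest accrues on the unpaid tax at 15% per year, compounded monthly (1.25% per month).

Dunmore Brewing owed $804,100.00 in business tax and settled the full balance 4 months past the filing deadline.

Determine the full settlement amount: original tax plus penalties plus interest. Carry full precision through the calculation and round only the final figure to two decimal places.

$881,249.65

Failure-to-file penalty: 3.5% × $804,100.00 = $28,143.50
Failure-to-pay penalty = 0.25% × $804,100.00 × 4 mo = $8,041.00
Interest: $804,100.00 × ((1 + 0.0125)^4 − 1) = $804,100.00 × 0.0509453… = $40,965.1454…
Total = $804,100.00 + $36,184.5000 + $40,965.1454… = $881,249.65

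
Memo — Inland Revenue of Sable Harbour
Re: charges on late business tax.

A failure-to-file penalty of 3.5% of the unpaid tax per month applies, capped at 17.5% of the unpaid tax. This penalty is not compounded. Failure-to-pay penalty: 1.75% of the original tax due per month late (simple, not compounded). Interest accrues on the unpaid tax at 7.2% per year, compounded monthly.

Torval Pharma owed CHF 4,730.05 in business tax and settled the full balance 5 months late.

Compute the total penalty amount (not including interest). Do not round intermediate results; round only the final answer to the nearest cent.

CHF 1,241.64

Failure-to-file: 5 × 3.5% × CHF 4,730.05 = CHF 827.76…, capped at 17.5% × CHF 4,730.05 = CHF 827.76…
Failure-to-pay penalty: 5 × 1.75% × CHF 4,730.05 = CHF 413.88…
Total penalty = CHF 827.76… + CHF 413.88… = CHF 1,241.64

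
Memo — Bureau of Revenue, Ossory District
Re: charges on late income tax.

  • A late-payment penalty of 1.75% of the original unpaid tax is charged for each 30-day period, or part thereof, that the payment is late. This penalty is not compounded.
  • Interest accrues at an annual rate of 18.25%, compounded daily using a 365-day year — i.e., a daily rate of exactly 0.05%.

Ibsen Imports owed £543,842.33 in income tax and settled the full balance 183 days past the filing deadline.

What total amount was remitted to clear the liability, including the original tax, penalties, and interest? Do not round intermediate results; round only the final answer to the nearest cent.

£662,558.61

Penalty periods: ⌈183/30⌉ = 7; penalty = 7 × 1.75% × £543,842.33 = £66,620.69…
Interest: £543,842.33 × ((1 + 0.0005)^183 − 1) = £543,842.33 × 0.09579172… = £52,095.5914…
Total = £543,842.33 + £66,620.6854… + £52,095.5914… = £662,558.61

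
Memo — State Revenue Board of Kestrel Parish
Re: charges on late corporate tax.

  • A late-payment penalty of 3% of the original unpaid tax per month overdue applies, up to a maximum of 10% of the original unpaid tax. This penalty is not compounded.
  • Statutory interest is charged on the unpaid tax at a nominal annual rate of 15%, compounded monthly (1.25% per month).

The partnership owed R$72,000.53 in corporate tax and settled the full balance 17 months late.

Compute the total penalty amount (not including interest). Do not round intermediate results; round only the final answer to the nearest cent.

R$7,200.05

Penalty (uncapped): 17 × 3% × R$72,000.53 = R$36,720.27…; cap = 10% × R$72,000.53 = R$7,200.05… → penalty = R$7,200.05…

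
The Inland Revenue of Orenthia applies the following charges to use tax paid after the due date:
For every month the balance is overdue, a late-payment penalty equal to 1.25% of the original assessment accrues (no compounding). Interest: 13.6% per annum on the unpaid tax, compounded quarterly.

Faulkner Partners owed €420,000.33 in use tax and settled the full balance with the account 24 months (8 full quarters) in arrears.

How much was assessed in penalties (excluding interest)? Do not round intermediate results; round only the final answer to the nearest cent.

€126,000.10

Late-payment penalty: 24 × 1.25% × €420,000.33 = €126,000.10…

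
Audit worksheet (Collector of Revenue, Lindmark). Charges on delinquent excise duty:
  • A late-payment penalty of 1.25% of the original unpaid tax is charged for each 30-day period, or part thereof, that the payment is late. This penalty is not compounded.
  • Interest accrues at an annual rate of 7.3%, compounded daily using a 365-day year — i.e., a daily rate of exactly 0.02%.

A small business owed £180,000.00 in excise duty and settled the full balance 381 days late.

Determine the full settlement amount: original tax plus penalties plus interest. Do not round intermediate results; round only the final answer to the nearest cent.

£223,500.63

Penalty periods: ⌈381/30⌉ = 13; penalty = 13 × 1.25% × £180,000.00 = £29,250.00
Interest: £180,000.00 × ((1 + 0.0002)^381 − 1) = £180,000.00 × 0.07917017… = £14,250.6299…
Total = £180,000.00 + £29,250.0000 + £14,250.6299… = £223,500.63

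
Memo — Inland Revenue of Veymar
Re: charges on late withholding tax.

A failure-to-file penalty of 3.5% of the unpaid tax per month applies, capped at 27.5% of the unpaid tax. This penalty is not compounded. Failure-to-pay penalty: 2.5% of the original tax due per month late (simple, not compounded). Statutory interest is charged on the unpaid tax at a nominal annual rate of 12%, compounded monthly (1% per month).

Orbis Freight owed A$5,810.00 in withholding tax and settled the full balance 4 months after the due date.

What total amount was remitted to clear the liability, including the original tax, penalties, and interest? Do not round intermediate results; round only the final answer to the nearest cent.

Failure-to-file: 4 × 3.5% × A$5,810.00 = A$813.40 (under the 27.5% cap)
Failure-to-pay penalty: 4 × 2.5% × A$5,810.00 = A$581.00
Interest: A$5,810.00 × ((1 + 0.01)^4 − 1) = A$5,810.00 × 0.0406040… = A$235.9093…
Total = A$5,810.00 + A$1,394.4000 + A$235.9093… = A$7,440.31

A$7,440.31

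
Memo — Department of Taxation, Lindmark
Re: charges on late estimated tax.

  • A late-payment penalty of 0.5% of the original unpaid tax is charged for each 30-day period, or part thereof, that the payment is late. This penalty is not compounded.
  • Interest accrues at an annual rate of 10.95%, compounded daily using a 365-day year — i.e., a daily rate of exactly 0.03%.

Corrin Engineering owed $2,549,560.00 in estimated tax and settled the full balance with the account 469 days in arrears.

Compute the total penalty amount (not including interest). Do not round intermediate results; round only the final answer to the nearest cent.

$203,964.80

Penalty periods: ⌈469/30⌉ = 16; penalty = 16 × 0.5% × $2,549,560.00 = $203,964.80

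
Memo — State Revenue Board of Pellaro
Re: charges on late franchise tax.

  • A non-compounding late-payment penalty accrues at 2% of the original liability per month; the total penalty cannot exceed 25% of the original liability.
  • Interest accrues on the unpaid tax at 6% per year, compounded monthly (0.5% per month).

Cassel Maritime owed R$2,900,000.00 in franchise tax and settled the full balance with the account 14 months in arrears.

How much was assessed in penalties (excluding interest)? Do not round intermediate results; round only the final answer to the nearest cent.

Penalty (uncapped): 14 × 2% × R$2,900,000.00 = R$812,000.00; cap = 25% × R$2,900,000.00 = R$725,000.00 → penalty = R$725,000.00

R$725,000.00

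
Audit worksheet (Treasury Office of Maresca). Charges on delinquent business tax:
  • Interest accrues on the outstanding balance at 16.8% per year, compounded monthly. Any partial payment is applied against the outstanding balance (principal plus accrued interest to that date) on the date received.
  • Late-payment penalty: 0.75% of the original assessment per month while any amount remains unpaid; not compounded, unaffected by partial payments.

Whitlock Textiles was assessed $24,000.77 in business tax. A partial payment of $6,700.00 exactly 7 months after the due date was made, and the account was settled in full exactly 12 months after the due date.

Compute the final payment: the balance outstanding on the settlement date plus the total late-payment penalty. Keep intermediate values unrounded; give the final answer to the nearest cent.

Monthly rate = 16.8% ÷ 12 = 1.4%
Balance at month 7: $24,000.7700 × (1 + 0.014)^7 = $26,453.9702…
After $6,700.00 payment: $26,453.9702… − $6,700.00 = $19,753.9702…
Balance at month 12: $19,753.9702… × (1 + 0.014)^5 = $21,176.0118…
Penalty: 12 × 0.75% × $24,000.77 = $2,160.07…
Final settlement = outstanding balance + penalty = $21,176.0118… + $2,160.07… = $23,336.08

$23,336.08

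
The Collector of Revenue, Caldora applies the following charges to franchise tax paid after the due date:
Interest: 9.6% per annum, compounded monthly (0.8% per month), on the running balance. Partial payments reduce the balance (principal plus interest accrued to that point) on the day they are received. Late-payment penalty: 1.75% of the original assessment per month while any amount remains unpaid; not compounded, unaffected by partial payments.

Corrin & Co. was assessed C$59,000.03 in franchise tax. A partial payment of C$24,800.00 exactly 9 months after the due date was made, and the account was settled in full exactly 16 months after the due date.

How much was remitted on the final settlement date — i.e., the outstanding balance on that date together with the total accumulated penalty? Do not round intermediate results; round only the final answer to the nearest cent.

C$57,319.95

Balance at month 9: C$59,000.0300 × (1 + 0.008)^9 = C$63,386.5364…
After C$24,800.00 payment: C$63,386.5364… − C$24,800.00 = C$38,586.5364…
Balance at month 16: C$38,586.5364… × (1 + 0.008)^7 = C$40,799.9398…
Penalty: 16 × 1.75% × C$59,000.03 = C$16,520.01…
Final settlement = outstanding balance + penalty = C$40,799.9398… + C$16,520.01… = C$57,319.95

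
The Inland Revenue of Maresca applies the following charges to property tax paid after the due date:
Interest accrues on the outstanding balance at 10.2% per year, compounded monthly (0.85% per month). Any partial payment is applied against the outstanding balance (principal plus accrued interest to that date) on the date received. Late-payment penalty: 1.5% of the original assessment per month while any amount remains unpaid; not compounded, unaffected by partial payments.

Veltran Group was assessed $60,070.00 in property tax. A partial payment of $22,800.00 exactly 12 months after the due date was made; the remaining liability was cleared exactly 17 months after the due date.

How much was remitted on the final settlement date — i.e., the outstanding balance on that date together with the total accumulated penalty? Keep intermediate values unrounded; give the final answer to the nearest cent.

Balance at month 12: $60,070.0000 × (1 + 0.0085)^12 = $66,491.8571…
After $22,800.00 payment: $66,491.8571… − $22,800.00 = $43,691.8571…
Balance at month 17: $43,691.8571… × (1 + 0.0085)^5 = $45,580.5978…
Penalty: 17 × 1.5% × $60,070.00 = $15,317.85
Final settlement = outstanding balance + penalty = $45,580.5978… + $15,317.85 = $60,898.45

$60,898.45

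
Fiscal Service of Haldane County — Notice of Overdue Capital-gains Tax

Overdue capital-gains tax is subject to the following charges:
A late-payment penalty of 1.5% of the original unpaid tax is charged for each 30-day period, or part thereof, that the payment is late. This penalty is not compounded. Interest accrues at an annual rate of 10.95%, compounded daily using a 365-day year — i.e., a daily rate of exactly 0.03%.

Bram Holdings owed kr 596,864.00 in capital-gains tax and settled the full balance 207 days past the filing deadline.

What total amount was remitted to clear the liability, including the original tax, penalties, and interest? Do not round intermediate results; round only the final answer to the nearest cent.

kr 697,769.13

Penalty periods: ⌈207/30⌉ = 7; penalty = 7 × 1.5% × kr 596,864.00 = kr 62,670.72
Interest: kr 596,864.00 × ((1 + 0.0003)^207 − 1) = kr 596,864.00 × 0.06405884… = kr 38,234.4134…
Total = kr 596,864.00 + kr 62,670.7200 + kr 38,234.4134… = kr 697,769.13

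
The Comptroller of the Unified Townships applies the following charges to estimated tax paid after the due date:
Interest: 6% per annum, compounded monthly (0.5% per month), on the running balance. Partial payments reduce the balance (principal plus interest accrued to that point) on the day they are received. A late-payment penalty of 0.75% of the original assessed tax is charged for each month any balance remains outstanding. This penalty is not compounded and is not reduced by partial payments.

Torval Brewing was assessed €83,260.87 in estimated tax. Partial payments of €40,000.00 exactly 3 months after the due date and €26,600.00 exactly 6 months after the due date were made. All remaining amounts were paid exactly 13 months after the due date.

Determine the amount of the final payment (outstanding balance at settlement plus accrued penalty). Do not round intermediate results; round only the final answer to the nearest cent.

€27,365.45

Balance at month 3: €83,260.8700 × (1 + 0.005)^3 = €84,516.0380…
After €40,000.00 payment: €84,516.0380… − €40,000.00 = €44,516.0380…
Balance at month 6: €44,516.0380… × (1 + 0.005)^3 = €45,187.1229…
After €26,600.00 payment: €45,187.1229… − €26,600.00 = €18,587.1229…
Balance at month 13: €18,587.1229… × (1 + 0.005)^7 = €19,247.5121…
Penalty: 13 × 0.75% × €83,260.87 = €8,117.93…
Final settlement = outstanding balance + penalty = €19,247.5121… + €8,117.93… = €27,365.45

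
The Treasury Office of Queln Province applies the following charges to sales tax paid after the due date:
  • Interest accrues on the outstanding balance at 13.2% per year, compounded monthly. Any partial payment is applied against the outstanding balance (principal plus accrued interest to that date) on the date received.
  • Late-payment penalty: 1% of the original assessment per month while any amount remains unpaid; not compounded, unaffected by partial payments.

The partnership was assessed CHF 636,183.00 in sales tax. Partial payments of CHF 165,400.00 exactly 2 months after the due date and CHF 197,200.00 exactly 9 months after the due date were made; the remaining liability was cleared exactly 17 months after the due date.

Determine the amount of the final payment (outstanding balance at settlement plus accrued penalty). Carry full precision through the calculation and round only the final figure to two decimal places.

Monthly rate = 13.2% ÷ 12 = 1.1%
Balance at month 2: CHF 636,183.0000 × (1 + 0.011)^2 = CHF 650,256.0041…
After CHF 165,400.00 payment: CHF 650,256.0041… − CHF 165,400.00 = CHF 484,856.0041…
Balance at month 9: CHF 484,856.0041… × (1 + 0.011)^7 = CHF 523,444.7727…
After CHF 197,200.00 payment: CHF 523,444.7727… − CHF 197,200.00 = CHF 326,244.7727…
Balance at month 17: CHF 326,244.7727… × (1 + 0.011)^8 = CHF 356,084.2843…
Penalty: 17 × 1% × CHF 636,183.00 = CHF 108,151.11
Final settlement = outstanding balance + penalty = CHF 356,084.2843… + CHF 108,151.11 = CHF 464,235.39

CHF 464,235.39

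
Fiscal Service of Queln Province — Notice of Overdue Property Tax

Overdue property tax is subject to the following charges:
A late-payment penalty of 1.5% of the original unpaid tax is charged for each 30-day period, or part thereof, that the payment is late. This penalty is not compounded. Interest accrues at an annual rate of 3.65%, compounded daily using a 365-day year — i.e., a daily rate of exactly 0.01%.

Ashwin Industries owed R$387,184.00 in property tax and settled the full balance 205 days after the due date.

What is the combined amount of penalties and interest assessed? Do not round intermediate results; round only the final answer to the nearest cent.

Penalty periods: ⌈205/30⌉ = 7; penalty = 7 × 1.5% × R$387,184.00 = R$40,654.32
Interest: R$387,184.00 × ((1 + 0.0001)^205 − 1) = R$387,184.00 × 0.02071052… = R$8,018.7828…
Penalties + interest = R$40,654.3200 + R$8,018.7828… = R$48,673.10

R$48,673.10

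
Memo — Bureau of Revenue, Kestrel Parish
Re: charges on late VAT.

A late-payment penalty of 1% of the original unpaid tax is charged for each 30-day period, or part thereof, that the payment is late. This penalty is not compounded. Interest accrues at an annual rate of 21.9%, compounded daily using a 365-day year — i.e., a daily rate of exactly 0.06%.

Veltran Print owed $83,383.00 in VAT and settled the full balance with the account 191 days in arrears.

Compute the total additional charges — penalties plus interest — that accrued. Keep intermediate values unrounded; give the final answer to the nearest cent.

Penalty periods: ⌈191/30⌉ = 7; penalty = 7 × 1% × $83,383.00 = $5,836.81
Interest: $83,383.00 × ((1 + 0.0006)^191 − 1) = $83,383.00 × 0.12138624… = $10,121.5488…
Penalties + interest = $5,836.8100 + $10,121.5488… = $15,958.36

$15,958.36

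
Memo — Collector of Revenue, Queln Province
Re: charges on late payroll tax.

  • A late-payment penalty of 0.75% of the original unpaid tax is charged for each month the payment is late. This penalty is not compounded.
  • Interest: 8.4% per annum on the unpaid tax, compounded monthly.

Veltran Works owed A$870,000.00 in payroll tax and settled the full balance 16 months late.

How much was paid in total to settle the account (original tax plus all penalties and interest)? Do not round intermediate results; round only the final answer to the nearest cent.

Late-payment penalty = 0.75% × A$870,000.00 × 16 mo = A$104,400.00
Interest (8.4%/yr ÷ 12 = 0.7%/month): A$870,000.00 × ((1 + 0.007)^16 − 1) = A$102,726.5760…
Total = A$870,000.00 + A$104,400.0000 + A$102,726.5760… = A$1,077,126.58

A$1,077,126.58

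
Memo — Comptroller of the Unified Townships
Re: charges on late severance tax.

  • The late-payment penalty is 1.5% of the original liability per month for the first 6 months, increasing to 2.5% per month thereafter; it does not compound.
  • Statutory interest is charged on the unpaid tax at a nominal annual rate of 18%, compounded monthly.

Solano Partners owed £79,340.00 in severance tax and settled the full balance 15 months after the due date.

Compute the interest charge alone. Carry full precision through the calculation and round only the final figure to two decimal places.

£19,853.41

Interest (18%/yr ÷ 12 = 1.5%/month): £79,340.00 × ((1 + 0.015)^15 − 1) = £19,853.4122…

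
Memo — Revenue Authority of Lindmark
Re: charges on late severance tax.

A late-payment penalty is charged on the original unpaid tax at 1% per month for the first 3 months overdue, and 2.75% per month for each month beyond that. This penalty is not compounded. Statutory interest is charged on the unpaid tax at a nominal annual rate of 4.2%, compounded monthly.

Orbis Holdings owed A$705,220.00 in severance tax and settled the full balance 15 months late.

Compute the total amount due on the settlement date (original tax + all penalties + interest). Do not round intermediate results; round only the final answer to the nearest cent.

Penalty, months 1–3: 3 × 1% × A$705,220.00 = A$21,156.60
Penalty, months 4–15: 12 × 2.75% × A$705,220.00 = A$232,722.60
Interest (4.2%/yr ÷ 12 = 0.35%/month): A$705,220.00 × ((1 + 0.0035)^15 − 1) = A$37,945.0423…
Total = A$705,220.00 + A$253,879.2000 + A$37,945.0423… = A$997,044.24

A$997,044.24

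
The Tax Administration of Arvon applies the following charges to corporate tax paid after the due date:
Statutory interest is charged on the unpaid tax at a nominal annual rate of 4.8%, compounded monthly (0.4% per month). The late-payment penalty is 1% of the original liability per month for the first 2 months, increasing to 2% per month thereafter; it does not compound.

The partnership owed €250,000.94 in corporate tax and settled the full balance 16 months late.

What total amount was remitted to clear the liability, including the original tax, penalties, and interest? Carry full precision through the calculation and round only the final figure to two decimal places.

Penalty, months 1–2: 2 × 1% × €250,000.94 = €5,000.02…
Penalty, months 3–16: 14 × 2% × €250,000.94 = €70,000.26…
Interest: €250,000.94 × ((1 + 0.004)^16 − 1) = €250,000.94 × 0.0659563… = €16,489.1396…
Total = €250,000.94 + €75,000.2820 + €16,489.1396… = €341,490.36

€341,490.36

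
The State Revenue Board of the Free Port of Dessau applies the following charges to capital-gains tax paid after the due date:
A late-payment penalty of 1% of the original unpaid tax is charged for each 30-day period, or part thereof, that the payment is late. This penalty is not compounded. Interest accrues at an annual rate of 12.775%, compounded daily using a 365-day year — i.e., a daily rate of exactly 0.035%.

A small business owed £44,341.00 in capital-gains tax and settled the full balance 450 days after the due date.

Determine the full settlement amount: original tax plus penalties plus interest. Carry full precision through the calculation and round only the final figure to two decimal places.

£58,554.44

Penalty periods: ⌈450/30⌉ = 15; penalty = 15 × 1% × £44,341.00 = £6,651.15
Interest: £44,341.00 × ((1 + 0.00035)^450 − 1) = £44,341.00 × 0.17054850… = £7,562.2911…
Total = £44,341.00 + £6,651.1500 + £7,562.2911… = £58,554.44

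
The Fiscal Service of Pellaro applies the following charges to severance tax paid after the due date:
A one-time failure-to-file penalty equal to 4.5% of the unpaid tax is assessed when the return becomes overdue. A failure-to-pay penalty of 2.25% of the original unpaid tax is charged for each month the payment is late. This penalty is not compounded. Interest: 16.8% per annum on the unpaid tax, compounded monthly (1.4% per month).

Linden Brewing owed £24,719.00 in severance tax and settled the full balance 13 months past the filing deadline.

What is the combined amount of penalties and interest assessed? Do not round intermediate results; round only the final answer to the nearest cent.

Failure-to-file penalty: 4.5% × £24,719.00 = £1,112.36…
Failure-to-pay penalty = 2.25% × £24,719.00 × 13 mo = £7,230.31…
Interest: £24,719.00 × ((1 + 0.014)^13 − 1) = £24,719.00 × 0.1981010… = £4,896.8575…
Penalties + interest = £8,342.6625 + £4,896.8575… = £13,239.52

£13,239.52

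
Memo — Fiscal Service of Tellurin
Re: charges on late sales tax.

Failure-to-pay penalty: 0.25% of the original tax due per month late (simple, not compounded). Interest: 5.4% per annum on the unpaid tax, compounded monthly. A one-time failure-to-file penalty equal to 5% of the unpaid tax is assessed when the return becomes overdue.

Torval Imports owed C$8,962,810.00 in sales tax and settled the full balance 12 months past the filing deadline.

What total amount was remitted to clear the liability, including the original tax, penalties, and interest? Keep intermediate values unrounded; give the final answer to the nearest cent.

C$10,175,986.85

Failure-to-file penalty: 5% × C$8,962,810.00 = C$448,140.50
Failure-to-pay penalty = 0.25% × C$8,962,810.00 × 12 mo = C$268,884.30
Interest (5.4%/yr ÷ 12 = 0.45%/month): C$8,962,810.00 × ((1 + 0.0045)^12 − 1) = C$496,152.0499…
Total = C$8,962,810.00 + C$717,024.8000 + C$496,152.0499… = C$10,175,986.85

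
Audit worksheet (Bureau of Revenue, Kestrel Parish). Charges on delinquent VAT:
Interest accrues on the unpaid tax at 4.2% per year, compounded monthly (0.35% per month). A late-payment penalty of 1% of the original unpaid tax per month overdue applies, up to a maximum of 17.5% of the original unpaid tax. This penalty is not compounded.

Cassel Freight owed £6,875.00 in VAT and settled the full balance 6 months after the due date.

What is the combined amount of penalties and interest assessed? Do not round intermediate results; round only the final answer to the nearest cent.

Penalty: 6 × 1% × £6,875.00 = £412.50 (below the 17.5% cap of £1,203.13…)
Interest: £6,875.00 × ((1 + 0.0035)^6 − 1) = £6,875.00 × 0.0211846… = £145.6442…
Penalties + interest = £412.5000 + £145.6442… = £558.14

£558.14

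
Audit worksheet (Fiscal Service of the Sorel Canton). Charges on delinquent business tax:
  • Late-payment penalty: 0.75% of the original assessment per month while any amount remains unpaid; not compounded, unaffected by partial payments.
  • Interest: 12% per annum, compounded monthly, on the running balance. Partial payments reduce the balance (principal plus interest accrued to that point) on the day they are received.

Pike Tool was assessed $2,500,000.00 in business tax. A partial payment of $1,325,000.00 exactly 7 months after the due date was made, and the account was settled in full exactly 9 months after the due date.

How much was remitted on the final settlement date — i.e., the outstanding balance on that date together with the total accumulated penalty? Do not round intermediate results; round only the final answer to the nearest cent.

Monthly rate = 12% ÷ 12 = 1%
Balance at month 7: $2,500,000.0000 × (1 + 0.01)^7 = $2,680,338.3803…
After $1,325,000.00 payment: $2,680,338.3803… − $1,325,000.00 = $1,355,338.3803…
Balance at month 9: $1,355,338.3803… × (1 + 0.01)^2 = $1,382,580.6817…
Penalty: 9 × 0.75% × $2,500,000.00 = $168,750.00
Final settlement = outstanding balance + penalty = $1,382,580.6817… + $168,750.00 = $1,551,330.68

$1,551,330.68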